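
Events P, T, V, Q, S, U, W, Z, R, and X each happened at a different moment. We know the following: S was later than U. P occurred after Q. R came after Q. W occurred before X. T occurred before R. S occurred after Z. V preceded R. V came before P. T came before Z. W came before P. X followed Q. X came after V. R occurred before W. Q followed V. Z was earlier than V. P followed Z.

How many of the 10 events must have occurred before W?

Directly stated before W: R.
Q reaches W via Q → R → W.
T reaches W via T → R → W.
V reaches W via V → R → W.
Likewise Z reaches W by chaining the stated constraints.
That's Q, R, T, V, and Z — 5 in all.

5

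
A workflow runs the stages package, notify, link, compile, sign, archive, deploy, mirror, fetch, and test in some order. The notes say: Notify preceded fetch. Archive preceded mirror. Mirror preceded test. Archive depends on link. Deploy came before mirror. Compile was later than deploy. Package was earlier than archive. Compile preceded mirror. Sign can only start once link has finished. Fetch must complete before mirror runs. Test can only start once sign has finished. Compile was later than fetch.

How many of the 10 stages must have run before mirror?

Directly stated before mirror: archive, compile, deploy, and fetch.
Link reaches mirror via link → archive → mirror.
Notify reaches mirror via notify → fetch → mirror.
Package reaches mirror via package → archive → mirror.
That's archive, compile, deploy, fetch, link, notify, and package — 7 in all.

7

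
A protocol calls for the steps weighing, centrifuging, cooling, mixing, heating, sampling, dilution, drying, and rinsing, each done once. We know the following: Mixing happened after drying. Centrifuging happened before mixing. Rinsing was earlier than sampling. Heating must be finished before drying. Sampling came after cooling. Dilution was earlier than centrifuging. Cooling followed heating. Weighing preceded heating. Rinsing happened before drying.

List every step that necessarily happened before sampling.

cooling, heating, rinsing, weighing

Directly stated before sampling: cooling and rinsing.
Heating reaches sampling via heating → cooling → sampling.
Weighing reaches sampling via weighing → heating → cooling → sampling.
No chain forces drying (or any of the others) ahead of sampling.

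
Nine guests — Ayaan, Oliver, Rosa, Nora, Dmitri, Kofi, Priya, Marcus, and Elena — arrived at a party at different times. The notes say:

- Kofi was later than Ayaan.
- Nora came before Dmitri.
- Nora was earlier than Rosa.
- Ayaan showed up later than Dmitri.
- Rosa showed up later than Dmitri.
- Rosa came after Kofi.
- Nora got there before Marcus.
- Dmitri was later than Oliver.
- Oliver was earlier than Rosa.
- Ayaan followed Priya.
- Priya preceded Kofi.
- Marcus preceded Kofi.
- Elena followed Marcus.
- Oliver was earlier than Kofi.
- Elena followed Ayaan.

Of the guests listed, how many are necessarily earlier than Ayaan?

4

Directly stated before Ayaan: Dmitri and Priya.
Nora reaches Ayaan via Nora → Dmitri → Ayaan.
Oliver reaches Ayaan via Oliver → Dmitri → Ayaan.
No chain forces Kofi (or any of the others) ahead of Ayaan.
That's Dmitri, Nora, Oliver, and Priya — 4 in all.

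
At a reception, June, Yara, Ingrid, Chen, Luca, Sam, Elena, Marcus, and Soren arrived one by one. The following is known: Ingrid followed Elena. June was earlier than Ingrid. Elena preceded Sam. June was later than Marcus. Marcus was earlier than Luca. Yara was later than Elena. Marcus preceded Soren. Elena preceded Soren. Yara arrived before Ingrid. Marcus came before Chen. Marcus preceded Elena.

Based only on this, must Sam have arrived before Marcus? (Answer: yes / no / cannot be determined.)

no

Tracing the constraints gives Marcus → Elena → Sam, so Marcus must come before Sam.
That means Sam cannot be before Marcus.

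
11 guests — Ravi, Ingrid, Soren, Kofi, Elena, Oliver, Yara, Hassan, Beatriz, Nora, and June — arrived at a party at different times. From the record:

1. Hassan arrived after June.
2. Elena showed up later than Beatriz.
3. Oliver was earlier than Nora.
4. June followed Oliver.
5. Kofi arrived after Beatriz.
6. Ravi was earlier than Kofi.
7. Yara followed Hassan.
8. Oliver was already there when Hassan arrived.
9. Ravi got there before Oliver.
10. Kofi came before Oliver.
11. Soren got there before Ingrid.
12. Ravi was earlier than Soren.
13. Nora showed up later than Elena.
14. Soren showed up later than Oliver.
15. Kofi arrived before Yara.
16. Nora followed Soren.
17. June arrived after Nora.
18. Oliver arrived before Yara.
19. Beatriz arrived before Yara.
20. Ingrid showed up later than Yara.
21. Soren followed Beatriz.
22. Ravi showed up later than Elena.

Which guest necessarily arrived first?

Beatriz has a chain of constraints placing them before every other guest, so Beatriz must be first.

Beatriz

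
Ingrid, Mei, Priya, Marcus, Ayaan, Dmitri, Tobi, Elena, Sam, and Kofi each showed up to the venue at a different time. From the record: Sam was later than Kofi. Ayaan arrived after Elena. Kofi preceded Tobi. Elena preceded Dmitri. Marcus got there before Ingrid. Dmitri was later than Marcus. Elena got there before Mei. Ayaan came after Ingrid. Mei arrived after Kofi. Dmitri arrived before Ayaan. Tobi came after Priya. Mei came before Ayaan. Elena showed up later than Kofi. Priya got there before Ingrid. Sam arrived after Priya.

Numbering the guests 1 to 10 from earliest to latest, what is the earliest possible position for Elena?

2

Kofi must come before Elena — 1 forced predecessor.
Nothing else is forced ahead of Elena, so their earliest slot is position 1 + 1 = 2.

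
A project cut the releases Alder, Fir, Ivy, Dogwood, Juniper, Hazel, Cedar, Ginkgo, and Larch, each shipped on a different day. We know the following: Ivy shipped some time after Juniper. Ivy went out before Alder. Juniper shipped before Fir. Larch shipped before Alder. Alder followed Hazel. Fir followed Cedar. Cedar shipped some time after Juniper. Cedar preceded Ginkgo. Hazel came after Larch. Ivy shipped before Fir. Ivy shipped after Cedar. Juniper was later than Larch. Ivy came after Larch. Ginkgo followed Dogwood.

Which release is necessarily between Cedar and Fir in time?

Ivy

Tracing the constraints gives Cedar → Ivy → Fir, so Ivy sits after Cedar and before Fir.
No other release is forced both after Cedar and before Fir.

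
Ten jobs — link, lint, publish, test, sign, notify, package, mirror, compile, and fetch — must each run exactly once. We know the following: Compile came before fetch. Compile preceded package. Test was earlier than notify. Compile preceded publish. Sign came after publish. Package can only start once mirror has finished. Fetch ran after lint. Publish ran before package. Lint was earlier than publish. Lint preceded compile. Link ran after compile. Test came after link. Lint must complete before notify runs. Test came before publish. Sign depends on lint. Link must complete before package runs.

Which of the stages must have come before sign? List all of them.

compile, link, lint, publish, test

Directly stated before sign: lint and publish.
Compile reaches sign via compile → publish → sign.
Link reaches sign via link → test → publish → sign.
Test reaches sign via test → publish → sign.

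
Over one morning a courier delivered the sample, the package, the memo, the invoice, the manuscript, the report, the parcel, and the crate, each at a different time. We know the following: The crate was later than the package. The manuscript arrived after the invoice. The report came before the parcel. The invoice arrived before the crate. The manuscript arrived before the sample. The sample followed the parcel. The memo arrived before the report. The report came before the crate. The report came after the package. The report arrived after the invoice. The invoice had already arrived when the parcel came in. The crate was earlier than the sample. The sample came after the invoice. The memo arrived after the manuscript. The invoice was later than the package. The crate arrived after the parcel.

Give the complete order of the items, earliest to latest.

the package, the invoice, the manuscript, the memo, the report, the parcel, the crate, the sample

The constraints fix every adjacent pair, so only one ordering works:
the package → the invoice → the manuscript → the memo → the report → the parcel → the crate → the sample.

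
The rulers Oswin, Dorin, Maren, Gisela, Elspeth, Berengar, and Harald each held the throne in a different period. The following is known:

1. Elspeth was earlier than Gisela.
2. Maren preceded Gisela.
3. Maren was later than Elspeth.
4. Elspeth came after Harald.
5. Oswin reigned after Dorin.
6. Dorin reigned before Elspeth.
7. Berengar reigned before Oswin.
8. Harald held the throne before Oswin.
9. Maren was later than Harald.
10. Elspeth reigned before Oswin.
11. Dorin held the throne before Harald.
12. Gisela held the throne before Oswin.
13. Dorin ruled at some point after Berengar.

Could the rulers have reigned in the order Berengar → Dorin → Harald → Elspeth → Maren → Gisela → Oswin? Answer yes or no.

Check each stated constraint against the proposed order — e.g. Dorin is ahead of Oswin; Berengar is ahead of Oswin. Every pair is in the required order; nothing is violated.

yes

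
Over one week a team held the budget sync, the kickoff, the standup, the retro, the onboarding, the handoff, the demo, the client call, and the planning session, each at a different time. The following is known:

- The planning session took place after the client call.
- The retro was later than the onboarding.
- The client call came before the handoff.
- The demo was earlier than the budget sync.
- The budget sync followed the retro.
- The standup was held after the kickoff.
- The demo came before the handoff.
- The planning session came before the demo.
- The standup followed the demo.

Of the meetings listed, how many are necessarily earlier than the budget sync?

Directly stated before the budget sync: the demo and the retro.
The client call reaches the budget sync via the client call → the planning session → the demo → the budget sync.
The onboarding reaches the budget sync via the onboarding → the retro → the budget sync.
The planning session reaches the budget sync via the planning session → the demo → the budget sync.
That's the client call, the demo, the onboarding, the planning session, and the retro — 5 in all.

5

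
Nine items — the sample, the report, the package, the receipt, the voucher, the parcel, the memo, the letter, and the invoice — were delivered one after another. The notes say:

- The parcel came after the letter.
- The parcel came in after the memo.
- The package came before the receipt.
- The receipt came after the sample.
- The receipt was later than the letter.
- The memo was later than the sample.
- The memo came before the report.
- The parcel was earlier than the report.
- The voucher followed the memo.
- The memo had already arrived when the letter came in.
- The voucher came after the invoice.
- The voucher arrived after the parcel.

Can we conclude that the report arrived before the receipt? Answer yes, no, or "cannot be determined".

cannot be determined

No chain of stated constraints runs from the report to the receipt, and none runs from the receipt to the report either.
So the relative order of the report and the receipt is not fixed by the given facts.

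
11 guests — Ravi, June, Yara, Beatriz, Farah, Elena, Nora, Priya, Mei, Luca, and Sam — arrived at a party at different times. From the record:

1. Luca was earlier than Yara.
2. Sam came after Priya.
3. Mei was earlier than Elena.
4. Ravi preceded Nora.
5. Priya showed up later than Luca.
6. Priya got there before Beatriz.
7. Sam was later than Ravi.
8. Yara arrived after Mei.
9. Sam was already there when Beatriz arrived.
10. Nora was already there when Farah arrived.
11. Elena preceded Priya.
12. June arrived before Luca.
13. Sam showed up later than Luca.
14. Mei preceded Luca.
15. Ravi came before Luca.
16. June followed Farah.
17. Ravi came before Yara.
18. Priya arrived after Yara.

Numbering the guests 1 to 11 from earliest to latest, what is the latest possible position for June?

6

June must come before Beatriz, Luca, Priya, Sam, and Yara — 5 guests forced after them.
Everything else can be placed before June in some valid order, so June can sit as late as position 11 − 5 = 6.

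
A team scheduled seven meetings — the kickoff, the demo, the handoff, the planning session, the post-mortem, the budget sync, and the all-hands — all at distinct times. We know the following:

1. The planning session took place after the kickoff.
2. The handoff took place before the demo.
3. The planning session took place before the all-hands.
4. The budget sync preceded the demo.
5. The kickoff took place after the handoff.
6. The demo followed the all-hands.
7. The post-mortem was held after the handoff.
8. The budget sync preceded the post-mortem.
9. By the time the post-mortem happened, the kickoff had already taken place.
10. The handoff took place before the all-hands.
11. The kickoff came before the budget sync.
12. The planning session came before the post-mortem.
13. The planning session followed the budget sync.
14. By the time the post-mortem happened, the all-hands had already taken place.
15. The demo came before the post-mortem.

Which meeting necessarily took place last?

the post-mortem

Every other meeting has a chain of constraints placing it before the post-mortem, so the post-mortem is last.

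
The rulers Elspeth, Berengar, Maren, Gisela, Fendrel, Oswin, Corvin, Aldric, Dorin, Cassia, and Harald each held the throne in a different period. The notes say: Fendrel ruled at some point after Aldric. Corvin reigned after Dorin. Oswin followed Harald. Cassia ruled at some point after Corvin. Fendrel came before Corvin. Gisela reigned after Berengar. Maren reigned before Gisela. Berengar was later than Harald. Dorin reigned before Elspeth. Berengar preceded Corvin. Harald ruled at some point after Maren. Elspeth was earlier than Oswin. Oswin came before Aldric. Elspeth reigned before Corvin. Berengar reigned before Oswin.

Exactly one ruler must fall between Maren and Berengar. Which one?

Tracing the constraints gives Maren → Harald → Berengar, so Harald sits after Maren and before Berengar.
No other ruler is forced both after Maren and before Berengar.

Harald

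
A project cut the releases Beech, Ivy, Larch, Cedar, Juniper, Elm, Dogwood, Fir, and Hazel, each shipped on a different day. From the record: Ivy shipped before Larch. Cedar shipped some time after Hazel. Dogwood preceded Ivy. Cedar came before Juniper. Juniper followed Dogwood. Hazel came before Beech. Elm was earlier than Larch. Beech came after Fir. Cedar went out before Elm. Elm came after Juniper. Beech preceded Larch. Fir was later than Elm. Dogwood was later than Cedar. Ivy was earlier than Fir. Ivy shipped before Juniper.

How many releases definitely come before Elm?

5

Directly stated before Elm: Cedar and Juniper.
Dogwood reaches Elm via Dogwood → Juniper → Elm.
Hazel reaches Elm via Hazel → Cedar → Elm.
Ivy reaches Elm via Ivy → Juniper → Elm.
That's Cedar, Dogwood, Hazel, Ivy, and Juniper — 5 in all.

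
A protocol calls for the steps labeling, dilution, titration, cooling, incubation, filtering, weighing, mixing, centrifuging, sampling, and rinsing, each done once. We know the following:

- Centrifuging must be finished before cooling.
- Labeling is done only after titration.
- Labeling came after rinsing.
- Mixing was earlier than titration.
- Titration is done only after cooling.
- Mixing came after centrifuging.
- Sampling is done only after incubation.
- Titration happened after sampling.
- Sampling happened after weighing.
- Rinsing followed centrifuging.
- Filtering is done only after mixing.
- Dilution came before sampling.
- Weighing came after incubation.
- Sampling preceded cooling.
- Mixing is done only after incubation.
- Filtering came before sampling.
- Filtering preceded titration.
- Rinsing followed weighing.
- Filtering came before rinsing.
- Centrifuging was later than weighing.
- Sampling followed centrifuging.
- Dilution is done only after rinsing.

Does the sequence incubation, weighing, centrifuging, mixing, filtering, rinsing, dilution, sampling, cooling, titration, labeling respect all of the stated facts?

yes

Check each stated constraint against the proposed order — e.g. mixing is ahead of titration; incubation is ahead of sampling. Every pair is in the required order; nothing is violated.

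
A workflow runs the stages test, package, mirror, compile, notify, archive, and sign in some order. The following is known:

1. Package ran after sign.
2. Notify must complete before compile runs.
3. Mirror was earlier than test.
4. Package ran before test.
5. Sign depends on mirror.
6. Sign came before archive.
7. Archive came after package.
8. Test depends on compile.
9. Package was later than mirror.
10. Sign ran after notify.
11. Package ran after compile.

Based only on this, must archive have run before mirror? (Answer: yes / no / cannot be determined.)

no

Tracing the constraints gives mirror → package → archive, so mirror must come before archive.
That means archive cannot be before mirror.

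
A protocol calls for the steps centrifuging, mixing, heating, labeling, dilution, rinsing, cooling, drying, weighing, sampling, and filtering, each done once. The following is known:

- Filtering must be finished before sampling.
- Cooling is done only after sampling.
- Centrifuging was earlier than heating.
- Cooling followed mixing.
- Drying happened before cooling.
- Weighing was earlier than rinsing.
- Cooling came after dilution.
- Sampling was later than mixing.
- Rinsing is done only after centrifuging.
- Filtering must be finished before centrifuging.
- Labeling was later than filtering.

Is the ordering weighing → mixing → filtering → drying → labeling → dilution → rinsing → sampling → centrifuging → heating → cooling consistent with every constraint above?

no

The constraints require centrifuging before rinsing, but in the proposed sequence rinsing appears ahead of centrifuging. That one violation is enough.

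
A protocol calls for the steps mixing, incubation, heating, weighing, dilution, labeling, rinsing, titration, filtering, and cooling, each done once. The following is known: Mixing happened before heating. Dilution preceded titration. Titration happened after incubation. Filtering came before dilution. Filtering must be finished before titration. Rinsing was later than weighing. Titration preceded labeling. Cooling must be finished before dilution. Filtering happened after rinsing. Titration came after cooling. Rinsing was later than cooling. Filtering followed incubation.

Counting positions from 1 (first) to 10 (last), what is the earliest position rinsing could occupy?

3

Cooling and weighing must both come before rinsing — 2 forced predecessors.
Nothing else is forced ahead of rinsing, so its earliest slot is position 2 + 1 = 3.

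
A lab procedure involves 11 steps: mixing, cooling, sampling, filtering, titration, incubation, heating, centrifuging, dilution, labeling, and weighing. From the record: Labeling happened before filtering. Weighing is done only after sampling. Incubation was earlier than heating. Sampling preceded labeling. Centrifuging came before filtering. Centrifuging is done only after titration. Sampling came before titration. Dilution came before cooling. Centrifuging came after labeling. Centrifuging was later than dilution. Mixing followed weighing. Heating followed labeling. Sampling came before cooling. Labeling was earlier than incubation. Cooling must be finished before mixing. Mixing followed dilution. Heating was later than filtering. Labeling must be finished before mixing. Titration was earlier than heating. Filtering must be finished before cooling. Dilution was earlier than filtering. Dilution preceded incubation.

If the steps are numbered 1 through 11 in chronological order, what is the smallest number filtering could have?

Centrifuging, dilution, labeling, sampling, and titration must all come before filtering — 5 forced predecessors.
Nothing else is forced ahead of filtering, so its earliest slot is position 5 + 1 = 6.

6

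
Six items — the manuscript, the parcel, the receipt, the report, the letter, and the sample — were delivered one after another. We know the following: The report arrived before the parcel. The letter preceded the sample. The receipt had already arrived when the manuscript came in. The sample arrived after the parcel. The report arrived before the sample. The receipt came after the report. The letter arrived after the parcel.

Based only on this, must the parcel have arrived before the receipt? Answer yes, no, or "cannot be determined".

cannot be determined

No chain of stated constraints runs from the parcel to the receipt, and none runs from the receipt to the parcel either.
So the relative order of the parcel and the receipt is not fixed by the given facts.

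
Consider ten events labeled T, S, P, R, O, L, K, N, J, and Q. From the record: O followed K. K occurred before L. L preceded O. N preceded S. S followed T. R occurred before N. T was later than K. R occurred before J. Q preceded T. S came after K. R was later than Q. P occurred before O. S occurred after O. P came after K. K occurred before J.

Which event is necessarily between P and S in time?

O

Tracing the constraints gives P → O → S, so O sits after P and before S.
No other event is forced both after P and before S.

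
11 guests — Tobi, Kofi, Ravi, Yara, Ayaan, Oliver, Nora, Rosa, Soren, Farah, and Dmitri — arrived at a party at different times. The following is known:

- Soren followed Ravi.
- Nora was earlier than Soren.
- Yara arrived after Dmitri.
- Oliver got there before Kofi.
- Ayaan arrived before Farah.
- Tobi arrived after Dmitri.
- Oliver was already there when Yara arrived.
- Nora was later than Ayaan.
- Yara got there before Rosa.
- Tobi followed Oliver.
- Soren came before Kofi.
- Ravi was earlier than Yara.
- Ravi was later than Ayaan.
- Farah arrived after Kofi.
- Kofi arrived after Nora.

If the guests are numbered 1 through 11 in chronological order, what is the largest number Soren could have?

Soren must come before Farah and Kofi — 2 guests forced after them.
Everything else can be placed before Soren in some valid order, so Soren can sit as late as position 11 − 2 = 9.

9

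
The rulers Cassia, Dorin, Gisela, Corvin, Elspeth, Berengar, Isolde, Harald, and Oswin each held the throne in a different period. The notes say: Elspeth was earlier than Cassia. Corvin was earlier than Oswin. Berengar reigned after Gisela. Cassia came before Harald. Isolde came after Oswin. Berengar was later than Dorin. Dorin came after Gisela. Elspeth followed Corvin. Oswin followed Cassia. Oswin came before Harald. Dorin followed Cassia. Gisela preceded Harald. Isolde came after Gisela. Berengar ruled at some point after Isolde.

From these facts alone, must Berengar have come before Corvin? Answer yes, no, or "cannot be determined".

Tracing the constraints gives Corvin → Oswin → Isolde → Berengar, so Corvin must come before Berengar.
That means Berengar cannot be before Corvin.

no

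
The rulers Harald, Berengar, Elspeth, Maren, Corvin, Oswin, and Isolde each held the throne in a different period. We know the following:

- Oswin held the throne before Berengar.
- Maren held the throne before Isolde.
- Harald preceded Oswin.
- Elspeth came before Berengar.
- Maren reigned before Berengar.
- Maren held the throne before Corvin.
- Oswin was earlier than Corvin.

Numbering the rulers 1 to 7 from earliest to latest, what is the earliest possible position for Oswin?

2

Harald must come before Oswin — 1 forced predecessor.
Nothing else is forced ahead of Oswin, so their earliest slot is position 1 + 1 = 2.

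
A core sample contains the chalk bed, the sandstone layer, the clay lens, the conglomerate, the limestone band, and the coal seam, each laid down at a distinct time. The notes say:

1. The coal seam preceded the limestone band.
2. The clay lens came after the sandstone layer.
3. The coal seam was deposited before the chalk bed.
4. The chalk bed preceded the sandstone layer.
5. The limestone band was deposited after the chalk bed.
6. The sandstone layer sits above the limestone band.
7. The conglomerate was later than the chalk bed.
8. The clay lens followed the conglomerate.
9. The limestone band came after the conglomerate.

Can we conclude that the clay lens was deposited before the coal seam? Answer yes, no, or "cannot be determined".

Tracing the constraints gives the coal seam → the chalk bed → the sandstone layer → the clay lens, so the coal seam must come before the clay lens.
That means the clay lens cannot be before the coal seam.

no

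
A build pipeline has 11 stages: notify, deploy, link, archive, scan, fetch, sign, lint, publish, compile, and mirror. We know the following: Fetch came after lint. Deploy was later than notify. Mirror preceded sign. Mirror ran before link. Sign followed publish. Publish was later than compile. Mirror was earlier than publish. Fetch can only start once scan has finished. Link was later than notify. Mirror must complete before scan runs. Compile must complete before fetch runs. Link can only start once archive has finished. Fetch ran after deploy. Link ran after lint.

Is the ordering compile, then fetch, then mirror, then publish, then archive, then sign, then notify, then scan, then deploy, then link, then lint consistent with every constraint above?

no

The constraints require lint before fetch, but in the proposed sequence fetch appears ahead of lint. That one violation is enough.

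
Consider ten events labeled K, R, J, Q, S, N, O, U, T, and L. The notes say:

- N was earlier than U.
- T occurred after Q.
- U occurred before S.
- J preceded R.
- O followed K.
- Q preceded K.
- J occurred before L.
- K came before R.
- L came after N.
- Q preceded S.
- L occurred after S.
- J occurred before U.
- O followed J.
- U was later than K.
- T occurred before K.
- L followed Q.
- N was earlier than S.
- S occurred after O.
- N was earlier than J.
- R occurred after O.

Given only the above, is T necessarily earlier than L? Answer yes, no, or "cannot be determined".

yes

Chain the constraints: T → K → O → S → L. Each link is directly stated, so T comes before L.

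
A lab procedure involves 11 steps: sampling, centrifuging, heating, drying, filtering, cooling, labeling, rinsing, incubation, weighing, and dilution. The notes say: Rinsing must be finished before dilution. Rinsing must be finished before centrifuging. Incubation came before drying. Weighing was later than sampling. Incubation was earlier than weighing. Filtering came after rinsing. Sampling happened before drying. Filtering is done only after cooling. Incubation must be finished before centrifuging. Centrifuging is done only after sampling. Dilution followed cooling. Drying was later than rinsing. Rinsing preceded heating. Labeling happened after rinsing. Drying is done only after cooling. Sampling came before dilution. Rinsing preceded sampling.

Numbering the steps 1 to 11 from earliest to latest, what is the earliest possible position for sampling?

Rinsing must come before sampling — 1 forced predecessor.
Nothing else is forced ahead of sampling, so its earliest slot is position 1 + 1 = 2.

2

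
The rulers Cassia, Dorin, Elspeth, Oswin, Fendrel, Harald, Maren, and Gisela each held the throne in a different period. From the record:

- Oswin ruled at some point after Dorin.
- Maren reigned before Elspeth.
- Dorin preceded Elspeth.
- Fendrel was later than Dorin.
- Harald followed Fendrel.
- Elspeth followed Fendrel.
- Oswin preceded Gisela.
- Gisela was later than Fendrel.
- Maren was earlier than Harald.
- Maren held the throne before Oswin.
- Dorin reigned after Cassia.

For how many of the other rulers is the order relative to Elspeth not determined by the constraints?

3

Forced before Elspeth: Cassia, Dorin, Fendrel, and Maren.
That leaves Gisela, Harald, and Oswin with no forced order relative to Elspeth — 3.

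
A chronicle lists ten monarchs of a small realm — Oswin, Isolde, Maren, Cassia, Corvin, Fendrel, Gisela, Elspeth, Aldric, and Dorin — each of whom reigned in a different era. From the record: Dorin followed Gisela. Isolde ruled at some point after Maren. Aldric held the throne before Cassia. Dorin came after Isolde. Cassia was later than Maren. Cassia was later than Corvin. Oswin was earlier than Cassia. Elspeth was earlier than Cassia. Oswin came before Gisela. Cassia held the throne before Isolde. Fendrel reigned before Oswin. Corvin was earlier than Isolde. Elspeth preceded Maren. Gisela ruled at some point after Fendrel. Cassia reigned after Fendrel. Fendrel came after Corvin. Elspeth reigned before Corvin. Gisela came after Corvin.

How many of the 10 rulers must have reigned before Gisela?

Directly stated before Gisela: Corvin, Fendrel, and Oswin.
Elspeth reaches Gisela via Elspeth → Corvin → Gisela.
No chain forces Maren (or any of the others) ahead of Gisela.
That's Corvin, Elspeth, Fendrel, and Oswin — 4 in all.

4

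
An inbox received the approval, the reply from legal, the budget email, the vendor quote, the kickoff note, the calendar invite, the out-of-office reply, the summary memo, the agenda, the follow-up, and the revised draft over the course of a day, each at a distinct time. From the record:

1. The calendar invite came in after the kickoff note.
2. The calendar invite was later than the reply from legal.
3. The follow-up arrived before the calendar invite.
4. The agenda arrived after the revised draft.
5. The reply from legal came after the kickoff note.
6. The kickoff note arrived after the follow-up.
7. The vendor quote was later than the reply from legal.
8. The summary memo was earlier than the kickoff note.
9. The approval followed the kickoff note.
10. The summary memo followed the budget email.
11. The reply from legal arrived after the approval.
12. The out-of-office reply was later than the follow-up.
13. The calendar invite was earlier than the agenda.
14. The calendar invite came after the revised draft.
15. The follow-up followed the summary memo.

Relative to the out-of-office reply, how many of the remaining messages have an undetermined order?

7

Forced before the out-of-office reply: the budget email, the follow-up, and the summary memo.
That leaves the agenda, the approval, the calendar invite, the kickoff note, the reply from legal, the revised draft, and the vendor quote with no forced order relative to the out-of-office reply — 7.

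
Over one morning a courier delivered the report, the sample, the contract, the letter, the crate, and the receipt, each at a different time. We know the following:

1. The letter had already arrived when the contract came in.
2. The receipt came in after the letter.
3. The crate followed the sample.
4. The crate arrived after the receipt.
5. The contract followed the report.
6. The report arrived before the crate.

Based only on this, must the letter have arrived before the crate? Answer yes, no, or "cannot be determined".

Chain the constraints: the letter → the receipt → the crate. Each link is directly stated, so the letter comes before the crate.

yes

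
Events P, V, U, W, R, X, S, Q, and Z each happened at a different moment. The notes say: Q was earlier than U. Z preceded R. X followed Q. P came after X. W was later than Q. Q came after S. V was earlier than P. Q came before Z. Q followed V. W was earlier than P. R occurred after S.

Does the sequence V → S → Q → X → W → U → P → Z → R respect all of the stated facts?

Check each stated constraint against the proposed order — e.g. V is ahead of P; S is ahead of R. Every pair is in the required order; nothing is violated.

yes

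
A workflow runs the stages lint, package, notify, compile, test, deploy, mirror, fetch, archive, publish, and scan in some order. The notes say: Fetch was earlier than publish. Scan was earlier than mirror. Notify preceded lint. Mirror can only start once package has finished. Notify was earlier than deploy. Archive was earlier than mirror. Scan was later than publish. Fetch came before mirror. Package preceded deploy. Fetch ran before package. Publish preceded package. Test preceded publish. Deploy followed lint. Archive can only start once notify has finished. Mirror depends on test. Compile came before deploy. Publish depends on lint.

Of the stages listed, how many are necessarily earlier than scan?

5

Directly stated before scan: publish.
Fetch reaches scan via fetch → publish → scan.
Lint reaches scan via lint → publish → scan.
Notify reaches scan via notify → lint → publish → scan.
Likewise test reaches scan by chaining the stated constraints.
No chain forces deploy (or any of the others) ahead of scan.
That's fetch, lint, notify, publish, and test — 5 in all.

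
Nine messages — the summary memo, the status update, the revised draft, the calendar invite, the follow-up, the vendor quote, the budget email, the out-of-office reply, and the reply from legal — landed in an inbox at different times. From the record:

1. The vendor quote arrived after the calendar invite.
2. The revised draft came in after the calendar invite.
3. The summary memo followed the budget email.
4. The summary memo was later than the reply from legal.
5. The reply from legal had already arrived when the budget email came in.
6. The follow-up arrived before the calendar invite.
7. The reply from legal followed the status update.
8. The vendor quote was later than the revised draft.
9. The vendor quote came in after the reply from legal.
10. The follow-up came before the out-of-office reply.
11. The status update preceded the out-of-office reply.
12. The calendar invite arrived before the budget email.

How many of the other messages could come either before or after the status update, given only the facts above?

3

Forced after the status update: the budget email, the out-of-office reply, the reply from legal, the summary memo, and the vendor quote.
That leaves the calendar invite, the follow-up, and the revised draft with no forced order relative to the status update — 3.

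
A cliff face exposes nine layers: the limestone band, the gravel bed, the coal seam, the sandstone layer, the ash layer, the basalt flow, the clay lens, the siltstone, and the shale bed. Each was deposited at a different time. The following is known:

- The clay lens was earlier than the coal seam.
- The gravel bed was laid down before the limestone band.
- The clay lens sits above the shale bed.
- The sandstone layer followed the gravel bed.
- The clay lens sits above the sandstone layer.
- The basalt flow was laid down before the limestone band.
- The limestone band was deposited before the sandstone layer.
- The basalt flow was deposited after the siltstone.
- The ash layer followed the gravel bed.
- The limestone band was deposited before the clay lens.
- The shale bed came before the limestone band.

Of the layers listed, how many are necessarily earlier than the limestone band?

Directly stated before the limestone band: the basalt flow, the gravel bed, and the shale bed.
The siltstone reaches the limestone band via the siltstone → the basalt flow → the limestone band.
No chain forces the sandstone layer (or any of the others) ahead of the limestone band.
That's the basalt flow, the gravel bed, the shale bed, and the siltstone — 4 in all.

4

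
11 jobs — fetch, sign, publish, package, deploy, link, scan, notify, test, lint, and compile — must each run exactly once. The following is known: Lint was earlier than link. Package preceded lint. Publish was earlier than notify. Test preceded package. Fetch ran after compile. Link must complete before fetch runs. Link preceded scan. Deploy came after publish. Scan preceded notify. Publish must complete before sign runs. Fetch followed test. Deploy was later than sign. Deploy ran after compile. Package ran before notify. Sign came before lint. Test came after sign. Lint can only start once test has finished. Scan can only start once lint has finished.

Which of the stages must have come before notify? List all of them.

link, lint, package, publish, scan, sign, test

Directly stated before notify: package, publish, and scan.
Link reaches notify via link → scan → notify.
Lint reaches notify via lint → scan → notify.
Sign reaches notify via sign → lint → scan → notify.
Likewise test reaches notify by chaining the stated constraints.
No chain forces fetch (or any of the others) ahead of notify.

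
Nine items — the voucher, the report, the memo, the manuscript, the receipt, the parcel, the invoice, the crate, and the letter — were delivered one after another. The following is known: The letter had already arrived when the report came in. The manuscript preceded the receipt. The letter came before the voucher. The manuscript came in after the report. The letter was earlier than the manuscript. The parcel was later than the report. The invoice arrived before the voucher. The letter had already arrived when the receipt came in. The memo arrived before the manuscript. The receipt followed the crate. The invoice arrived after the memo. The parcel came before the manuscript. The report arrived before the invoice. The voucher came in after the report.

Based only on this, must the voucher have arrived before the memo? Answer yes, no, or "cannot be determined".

Tracing the constraints gives the memo → the invoice → the voucher, so the memo must come before the voucher.
That means the voucher cannot be before the memo.

no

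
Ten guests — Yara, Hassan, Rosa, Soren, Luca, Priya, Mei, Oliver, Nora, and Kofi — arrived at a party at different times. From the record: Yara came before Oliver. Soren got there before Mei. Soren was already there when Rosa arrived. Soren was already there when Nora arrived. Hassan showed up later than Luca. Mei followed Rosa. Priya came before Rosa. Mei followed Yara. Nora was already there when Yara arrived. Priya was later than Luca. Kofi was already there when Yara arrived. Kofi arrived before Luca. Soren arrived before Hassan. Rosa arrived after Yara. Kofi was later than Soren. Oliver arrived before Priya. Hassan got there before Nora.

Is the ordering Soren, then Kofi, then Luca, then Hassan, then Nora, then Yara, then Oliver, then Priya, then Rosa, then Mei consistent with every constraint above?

yes

Check each stated constraint against the proposed order — e.g. Soren is ahead of Rosa; Soren is ahead of Mei. Every pair is in the required order; nothing is violated.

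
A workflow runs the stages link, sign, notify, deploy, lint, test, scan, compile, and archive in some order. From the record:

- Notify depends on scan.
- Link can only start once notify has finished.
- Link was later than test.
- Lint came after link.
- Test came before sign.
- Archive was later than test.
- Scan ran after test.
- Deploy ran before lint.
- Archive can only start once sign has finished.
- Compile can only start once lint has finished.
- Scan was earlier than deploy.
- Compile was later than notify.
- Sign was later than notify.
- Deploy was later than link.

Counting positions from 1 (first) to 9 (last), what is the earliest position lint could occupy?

Deploy, link, notify, scan, and test must all come before lint — 5 forced predecessors.
Nothing else is forced ahead of lint, so its earliest slot is position 5 + 1 = 6.

6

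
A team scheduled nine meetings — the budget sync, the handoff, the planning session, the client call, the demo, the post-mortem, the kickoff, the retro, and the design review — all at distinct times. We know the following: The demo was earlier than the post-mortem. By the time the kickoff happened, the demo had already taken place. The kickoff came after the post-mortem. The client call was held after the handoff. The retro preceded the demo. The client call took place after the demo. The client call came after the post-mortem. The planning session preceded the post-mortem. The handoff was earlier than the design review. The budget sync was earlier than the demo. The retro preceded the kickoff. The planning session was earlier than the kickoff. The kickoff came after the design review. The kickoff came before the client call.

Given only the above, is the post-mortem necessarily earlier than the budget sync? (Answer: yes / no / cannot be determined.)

Tracing the constraints gives the budget sync → the demo → the post-mortem, so the budget sync must come before the post-mortem.
That means the post-mortem cannot be before the budget sync.

no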